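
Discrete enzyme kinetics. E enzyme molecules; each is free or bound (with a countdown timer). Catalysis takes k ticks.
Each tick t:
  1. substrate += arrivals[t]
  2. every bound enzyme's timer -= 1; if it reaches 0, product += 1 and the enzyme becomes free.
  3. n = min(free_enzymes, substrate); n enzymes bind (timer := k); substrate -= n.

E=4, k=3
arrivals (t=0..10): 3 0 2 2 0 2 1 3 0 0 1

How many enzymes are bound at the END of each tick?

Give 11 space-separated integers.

t=0: arr=3 -> substrate=0 bound=3 product=0
t=1: arr=0 -> substrate=0 bound=3 product=0
t=2: arr=2 -> substrate=1 bound=4 product=0
t=3: arr=2 -> substrate=0 bound=4 product=3
t=4: arr=0 -> substrate=0 bound=4 product=3
t=5: arr=2 -> substrate=1 bound=4 product=4
t=6: arr=1 -> substrate=0 bound=3 product=7
t=7: arr=3 -> substrate=2 bound=4 product=7
t=8: arr=0 -> substrate=1 bound=4 product=8
t=9: arr=0 -> substrate=0 bound=3 product=10
t=10: arr=1 -> substrate=0 bound=3 product=11

Answer: 3 3 4 4 4 4 3 4 4 3 3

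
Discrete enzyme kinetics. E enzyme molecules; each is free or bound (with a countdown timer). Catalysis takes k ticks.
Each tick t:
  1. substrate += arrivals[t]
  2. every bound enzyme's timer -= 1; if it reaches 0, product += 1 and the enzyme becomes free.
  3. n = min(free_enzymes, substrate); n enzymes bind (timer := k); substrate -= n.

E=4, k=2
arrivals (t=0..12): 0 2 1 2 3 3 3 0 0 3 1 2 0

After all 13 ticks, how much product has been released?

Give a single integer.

Answer: 18

Derivation:
t=0: arr=0 -> substrate=0 bound=0 product=0
t=1: arr=2 -> substrate=0 bound=2 product=0
t=2: arr=1 -> substrate=0 bound=3 product=0
t=3: arr=2 -> substrate=0 bound=3 product=2
t=4: arr=3 -> substrate=1 bound=4 product=3
t=5: arr=3 -> substrate=2 bound=4 product=5
t=6: arr=3 -> substrate=3 bound=4 product=7
t=7: arr=0 -> substrate=1 bound=4 product=9
t=8: arr=0 -> substrate=0 bound=3 product=11
t=9: arr=3 -> substrate=0 bound=4 product=13
t=10: arr=1 -> substrate=0 bound=4 product=14
t=11: arr=2 -> substrate=0 bound=3 product=17
t=12: arr=0 -> substrate=0 bound=2 product=18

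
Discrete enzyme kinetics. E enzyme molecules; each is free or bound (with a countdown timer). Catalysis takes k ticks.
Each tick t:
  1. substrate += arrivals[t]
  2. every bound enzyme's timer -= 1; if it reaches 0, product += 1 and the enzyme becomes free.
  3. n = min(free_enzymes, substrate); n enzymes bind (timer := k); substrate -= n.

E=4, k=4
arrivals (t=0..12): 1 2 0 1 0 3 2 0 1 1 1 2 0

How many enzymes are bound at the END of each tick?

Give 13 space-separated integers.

Answer: 1 3 3 4 3 4 4 4 4 4 4 4 4

Derivation:
t=0: arr=1 -> substrate=0 bound=1 product=0
t=1: arr=2 -> substrate=0 bound=3 product=0
t=2: arr=0 -> substrate=0 bound=3 product=0
t=3: arr=1 -> substrate=0 bound=4 product=0
t=4: arr=0 -> substrate=0 bound=3 product=1
t=5: arr=3 -> substrate=0 bound=4 product=3
t=6: arr=2 -> substrate=2 bound=4 product=3
t=7: arr=0 -> substrate=1 bound=4 product=4
t=8: arr=1 -> substrate=2 bound=4 product=4
t=9: arr=1 -> substrate=0 bound=4 product=7
t=10: arr=1 -> substrate=1 bound=4 product=7
t=11: arr=2 -> substrate=2 bound=4 product=8
t=12: arr=0 -> substrate=2 bound=4 product=8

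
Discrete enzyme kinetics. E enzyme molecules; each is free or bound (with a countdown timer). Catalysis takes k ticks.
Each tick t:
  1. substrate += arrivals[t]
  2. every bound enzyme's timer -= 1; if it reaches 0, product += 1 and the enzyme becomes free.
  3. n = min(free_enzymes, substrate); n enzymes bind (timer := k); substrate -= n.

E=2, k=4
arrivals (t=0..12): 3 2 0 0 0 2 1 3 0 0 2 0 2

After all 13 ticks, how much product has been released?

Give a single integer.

Answer: 6

Derivation:
t=0: arr=3 -> substrate=1 bound=2 product=0
t=1: arr=2 -> substrate=3 bound=2 product=0
t=2: arr=0 -> substrate=3 bound=2 product=0
t=3: arr=0 -> substrate=3 bound=2 product=0
t=4: arr=0 -> substrate=1 bound=2 product=2
t=5: arr=2 -> substrate=3 bound=2 product=2
t=6: arr=1 -> substrate=4 bound=2 product=2
t=7: arr=3 -> substrate=7 bound=2 product=2
t=8: arr=0 -> substrate=5 bound=2 product=4
t=9: arr=0 -> substrate=5 bound=2 product=4
t=10: arr=2 -> substrate=7 bound=2 product=4
t=11: arr=0 -> substrate=7 bound=2 product=4
t=12: arr=2 -> substrate=7 bound=2 product=6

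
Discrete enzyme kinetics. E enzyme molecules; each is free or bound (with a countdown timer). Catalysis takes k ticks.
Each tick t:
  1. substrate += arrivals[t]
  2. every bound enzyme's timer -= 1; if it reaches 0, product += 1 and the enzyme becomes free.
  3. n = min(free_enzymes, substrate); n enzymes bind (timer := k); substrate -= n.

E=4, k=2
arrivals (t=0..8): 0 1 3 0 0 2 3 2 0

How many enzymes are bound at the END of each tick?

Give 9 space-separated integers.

t=0: arr=0 -> substrate=0 bound=0 product=0
t=1: arr=1 -> substrate=0 bound=1 product=0
t=2: arr=3 -> substrate=0 bound=4 product=0
t=3: arr=0 -> substrate=0 bound=3 product=1
t=4: arr=0 -> substrate=0 bound=0 product=4
t=5: arr=2 -> substrate=0 bound=2 product=4
t=6: arr=3 -> substrate=1 bound=4 product=4
t=7: arr=2 -> substrate=1 bound=4 product=6
t=8: arr=0 -> substrate=0 bound=3 product=8

Answer: 0 1 4 3 0 2 4 4 3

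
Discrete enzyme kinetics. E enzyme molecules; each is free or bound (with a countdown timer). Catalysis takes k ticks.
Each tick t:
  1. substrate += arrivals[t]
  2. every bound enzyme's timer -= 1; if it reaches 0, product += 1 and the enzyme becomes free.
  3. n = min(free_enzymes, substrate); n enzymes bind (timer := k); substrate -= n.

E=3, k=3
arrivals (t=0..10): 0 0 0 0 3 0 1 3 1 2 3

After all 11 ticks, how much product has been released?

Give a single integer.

t=0: arr=0 -> substrate=0 bound=0 product=0
t=1: arr=0 -> substrate=0 bound=0 product=0
t=2: arr=0 -> substrate=0 bound=0 product=0
t=3: arr=0 -> substrate=0 bound=0 product=0
t=4: arr=3 -> substrate=0 bound=3 product=0
t=5: arr=0 -> substrate=0 bound=3 product=0
t=6: arr=1 -> substrate=1 bound=3 product=0
t=7: arr=3 -> substrate=1 bound=3 product=3
t=8: arr=1 -> substrate=2 bound=3 product=3
t=9: arr=2 -> substrate=4 bound=3 product=3
t=10: arr=3 -> substrate=4 bound=3 product=6

Answer: 6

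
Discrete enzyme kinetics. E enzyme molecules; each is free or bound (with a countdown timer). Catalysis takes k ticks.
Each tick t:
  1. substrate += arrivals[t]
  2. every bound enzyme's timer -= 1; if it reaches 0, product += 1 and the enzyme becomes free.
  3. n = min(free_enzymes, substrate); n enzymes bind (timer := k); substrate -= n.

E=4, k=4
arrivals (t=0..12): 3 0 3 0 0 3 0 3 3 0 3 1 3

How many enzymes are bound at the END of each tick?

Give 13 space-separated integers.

t=0: arr=3 -> substrate=0 bound=3 product=0
t=1: arr=0 -> substrate=0 bound=3 product=0
t=2: arr=3 -> substrate=2 bound=4 product=0
t=3: arr=0 -> substrate=2 bound=4 product=0
t=4: arr=0 -> substrate=0 bound=3 product=3
t=5: arr=3 -> substrate=2 bound=4 product=3
t=6: arr=0 -> substrate=1 bound=4 product=4
t=7: arr=3 -> substrate=4 bound=4 product=4
t=8: arr=3 -> substrate=5 bound=4 product=6
t=9: arr=0 -> substrate=4 bound=4 product=7
t=10: arr=3 -> substrate=6 bound=4 product=8
t=11: arr=1 -> substrate=7 bound=4 product=8
t=12: arr=3 -> substrate=8 bound=4 product=10

Answer: 3 3 4 4 3 4 4 4 4 4 4 4 4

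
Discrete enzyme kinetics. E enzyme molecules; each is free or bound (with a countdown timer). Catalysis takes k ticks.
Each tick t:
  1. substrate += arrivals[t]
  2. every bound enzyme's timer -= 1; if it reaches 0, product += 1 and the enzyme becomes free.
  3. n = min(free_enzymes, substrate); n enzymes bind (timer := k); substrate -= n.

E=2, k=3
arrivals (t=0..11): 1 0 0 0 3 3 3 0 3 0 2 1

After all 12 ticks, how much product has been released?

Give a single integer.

Answer: 5

Derivation:
t=0: arr=1 -> substrate=0 bound=1 product=0
t=1: arr=0 -> substrate=0 bound=1 product=0
t=2: arr=0 -> substrate=0 bound=1 product=0
t=3: arr=0 -> substrate=0 bound=0 product=1
t=4: arr=3 -> substrate=1 bound=2 product=1
t=5: arr=3 -> substrate=4 bound=2 product=1
t=6: arr=3 -> substrate=7 bound=2 product=1
t=7: arr=0 -> substrate=5 bound=2 product=3
t=8: arr=3 -> substrate=8 bound=2 product=3
t=9: arr=0 -> substrate=8 bound=2 product=3
t=10: arr=2 -> substrate=8 bound=2 product=5
t=11: arr=1 -> substrate=9 bound=2 product=5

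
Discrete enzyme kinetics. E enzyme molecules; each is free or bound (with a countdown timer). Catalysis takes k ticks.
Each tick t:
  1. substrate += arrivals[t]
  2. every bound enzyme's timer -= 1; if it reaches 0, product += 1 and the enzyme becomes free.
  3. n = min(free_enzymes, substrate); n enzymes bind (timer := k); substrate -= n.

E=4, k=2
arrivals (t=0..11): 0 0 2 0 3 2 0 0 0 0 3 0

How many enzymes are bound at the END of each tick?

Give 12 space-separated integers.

t=0: arr=0 -> substrate=0 bound=0 product=0
t=1: arr=0 -> substrate=0 bound=0 product=0
t=2: arr=2 -> substrate=0 bound=2 product=0
t=3: arr=0 -> substrate=0 bound=2 product=0
t=4: arr=3 -> substrate=0 bound=3 product=2
t=5: arr=2 -> substrate=1 bound=4 product=2
t=6: arr=0 -> substrate=0 bound=2 product=5
t=7: arr=0 -> substrate=0 bound=1 product=6
t=8: arr=0 -> substrate=0 bound=0 product=7
t=9: arr=0 -> substrate=0 bound=0 product=7
t=10: arr=3 -> substrate=0 bound=3 product=7
t=11: arr=0 -> substrate=0 bound=3 product=7

Answer: 0 0 2 2 3 4 2 1 0 0 3 3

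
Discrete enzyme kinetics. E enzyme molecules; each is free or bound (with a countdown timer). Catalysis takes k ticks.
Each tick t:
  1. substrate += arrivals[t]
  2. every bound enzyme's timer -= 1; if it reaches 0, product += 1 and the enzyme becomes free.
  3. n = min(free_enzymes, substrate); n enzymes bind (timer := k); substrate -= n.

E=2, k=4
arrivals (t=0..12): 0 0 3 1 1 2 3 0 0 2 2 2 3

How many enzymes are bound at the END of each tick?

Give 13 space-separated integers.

t=0: arr=0 -> substrate=0 bound=0 product=0
t=1: arr=0 -> substrate=0 bound=0 product=0
t=2: arr=3 -> substrate=1 bound=2 product=0
t=3: arr=1 -> substrate=2 bound=2 product=0
t=4: arr=1 -> substrate=3 bound=2 product=0
t=5: arr=2 -> substrate=5 bound=2 product=0
t=6: arr=3 -> substrate=6 bound=2 product=2
t=7: arr=0 -> substrate=6 bound=2 product=2
t=8: arr=0 -> substrate=6 bound=2 product=2
t=9: arr=2 -> substrate=8 bound=2 product=2
t=10: arr=2 -> substrate=8 bound=2 product=4
t=11: arr=2 -> substrate=10 bound=2 product=4
t=12: arr=3 -> substrate=13 bound=2 product=4

Answer: 0 0 2 2 2 2 2 2 2 2 2 2 2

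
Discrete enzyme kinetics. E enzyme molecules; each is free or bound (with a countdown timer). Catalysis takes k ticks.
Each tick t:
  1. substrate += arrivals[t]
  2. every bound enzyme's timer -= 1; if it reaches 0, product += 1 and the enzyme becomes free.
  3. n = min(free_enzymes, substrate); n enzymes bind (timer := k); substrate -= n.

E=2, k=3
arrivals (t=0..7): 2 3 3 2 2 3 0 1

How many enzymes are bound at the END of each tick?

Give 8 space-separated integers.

t=0: arr=2 -> substrate=0 bound=2 product=0
t=1: arr=3 -> substrate=3 bound=2 product=0
t=2: arr=3 -> substrate=6 bound=2 product=0
t=3: arr=2 -> substrate=6 bound=2 product=2
t=4: arr=2 -> substrate=8 bound=2 product=2
t=5: arr=3 -> substrate=11 bound=2 product=2
t=6: arr=0 -> substrate=9 bound=2 product=4
t=7: arr=1 -> substrate=10 bound=2 product=4

Answer: 2 2 2 2 2 2 2 2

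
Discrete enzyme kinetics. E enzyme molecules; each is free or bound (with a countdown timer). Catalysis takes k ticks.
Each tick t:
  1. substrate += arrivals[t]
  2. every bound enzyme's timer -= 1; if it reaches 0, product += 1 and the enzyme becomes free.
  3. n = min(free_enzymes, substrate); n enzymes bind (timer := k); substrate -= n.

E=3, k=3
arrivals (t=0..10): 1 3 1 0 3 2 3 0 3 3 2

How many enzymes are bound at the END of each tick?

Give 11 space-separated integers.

t=0: arr=1 -> substrate=0 bound=1 product=0
t=1: arr=3 -> substrate=1 bound=3 product=0
t=2: arr=1 -> substrate=2 bound=3 product=0
t=3: arr=0 -> substrate=1 bound=3 product=1
t=4: arr=3 -> substrate=2 bound=3 product=3
t=5: arr=2 -> substrate=4 bound=3 product=3
t=6: arr=3 -> substrate=6 bound=3 product=4
t=7: arr=0 -> substrate=4 bound=3 product=6
t=8: arr=3 -> substrate=7 bound=3 product=6
t=9: arr=3 -> substrate=9 bound=3 product=7
t=10: arr=2 -> substrate=9 bound=3 product=9

Answer: 1 3 3 3 3 3 3 3 3 3 3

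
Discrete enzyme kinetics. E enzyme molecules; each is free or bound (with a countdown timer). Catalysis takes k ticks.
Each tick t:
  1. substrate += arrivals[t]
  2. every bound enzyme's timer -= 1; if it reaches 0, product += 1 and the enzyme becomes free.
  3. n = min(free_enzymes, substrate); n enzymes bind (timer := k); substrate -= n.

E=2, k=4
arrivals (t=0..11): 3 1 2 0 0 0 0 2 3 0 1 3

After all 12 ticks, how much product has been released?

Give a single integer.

t=0: arr=3 -> substrate=1 bound=2 product=0
t=1: arr=1 -> substrate=2 bound=2 product=0
t=2: arr=2 -> substrate=4 bound=2 product=0
t=3: arr=0 -> substrate=4 bound=2 product=0
t=4: arr=0 -> substrate=2 bound=2 product=2
t=5: arr=0 -> substrate=2 bound=2 product=2
t=6: arr=0 -> substrate=2 bound=2 product=2
t=7: arr=2 -> substrate=4 bound=2 product=2
t=8: arr=3 -> substrate=5 bound=2 product=4
t=9: arr=0 -> substrate=5 bound=2 product=4
t=10: arr=1 -> substrate=6 bound=2 product=4
t=11: arr=3 -> substrate=9 bound=2 product=4

Answer: 4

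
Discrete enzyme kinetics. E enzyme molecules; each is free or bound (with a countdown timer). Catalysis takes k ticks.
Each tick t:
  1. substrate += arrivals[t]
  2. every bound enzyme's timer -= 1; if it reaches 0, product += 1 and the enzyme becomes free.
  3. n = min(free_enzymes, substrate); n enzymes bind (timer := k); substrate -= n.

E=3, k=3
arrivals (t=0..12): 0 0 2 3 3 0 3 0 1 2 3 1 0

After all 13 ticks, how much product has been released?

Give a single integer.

t=0: arr=0 -> substrate=0 bound=0 product=0
t=1: arr=0 -> substrate=0 bound=0 product=0
t=2: arr=2 -> substrate=0 bound=2 product=0
t=3: arr=3 -> substrate=2 bound=3 product=0
t=4: arr=3 -> substrate=5 bound=3 product=0
t=5: arr=0 -> substrate=3 bound=3 product=2
t=6: arr=3 -> substrate=5 bound=3 product=3
t=7: arr=0 -> substrate=5 bound=3 product=3
t=8: arr=1 -> substrate=4 bound=3 product=5
t=9: arr=2 -> substrate=5 bound=3 product=6
t=10: arr=3 -> substrate=8 bound=3 product=6
t=11: arr=1 -> substrate=7 bound=3 product=8
t=12: arr=0 -> substrate=6 bound=3 product=9

Answer: 9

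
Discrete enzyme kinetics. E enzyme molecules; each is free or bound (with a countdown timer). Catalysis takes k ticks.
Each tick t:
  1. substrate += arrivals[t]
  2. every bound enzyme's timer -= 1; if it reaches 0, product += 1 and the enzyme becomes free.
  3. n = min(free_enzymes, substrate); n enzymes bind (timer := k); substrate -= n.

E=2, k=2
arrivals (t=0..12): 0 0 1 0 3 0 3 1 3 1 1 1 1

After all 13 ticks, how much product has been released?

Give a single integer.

Answer: 9

Derivation:
t=0: arr=0 -> substrate=0 bound=0 product=0
t=1: arr=0 -> substrate=0 bound=0 product=0
t=2: arr=1 -> substrate=0 bound=1 product=0
t=3: arr=0 -> substrate=0 bound=1 product=0
t=4: arr=3 -> substrate=1 bound=2 product=1
t=5: arr=0 -> substrate=1 bound=2 product=1
t=6: arr=3 -> substrate=2 bound=2 product=3
t=7: arr=1 -> substrate=3 bound=2 product=3
t=8: arr=3 -> substrate=4 bound=2 product=5
t=9: arr=1 -> substrate=5 bound=2 product=5
t=10: arr=1 -> substrate=4 bound=2 product=7
t=11: arr=1 -> substrate=5 bound=2 product=7
t=12: arr=1 -> substrate=4 bound=2 product=9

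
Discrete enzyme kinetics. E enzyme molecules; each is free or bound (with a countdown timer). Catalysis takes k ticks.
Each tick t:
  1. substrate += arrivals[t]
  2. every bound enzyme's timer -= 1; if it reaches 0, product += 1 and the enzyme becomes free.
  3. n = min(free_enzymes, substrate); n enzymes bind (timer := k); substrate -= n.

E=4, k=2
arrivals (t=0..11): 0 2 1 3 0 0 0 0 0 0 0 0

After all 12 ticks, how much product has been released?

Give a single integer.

t=0: arr=0 -> substrate=0 bound=0 product=0
t=1: arr=2 -> substrate=0 bound=2 product=0
t=2: arr=1 -> substrate=0 bound=3 product=0
t=3: arr=3 -> substrate=0 bound=4 product=2
t=4: arr=0 -> substrate=0 bound=3 product=3
t=5: arr=0 -> substrate=0 bound=0 product=6
t=6: arr=0 -> substrate=0 bound=0 product=6
t=7: arr=0 -> substrate=0 bound=0 product=6
t=8: arr=0 -> substrate=0 bound=0 product=6
t=9: arr=0 -> substrate=0 bound=0 product=6
t=10: arr=0 -> substrate=0 bound=0 product=6
t=11: arr=0 -> substrate=0 bound=0 product=6

Answer: 6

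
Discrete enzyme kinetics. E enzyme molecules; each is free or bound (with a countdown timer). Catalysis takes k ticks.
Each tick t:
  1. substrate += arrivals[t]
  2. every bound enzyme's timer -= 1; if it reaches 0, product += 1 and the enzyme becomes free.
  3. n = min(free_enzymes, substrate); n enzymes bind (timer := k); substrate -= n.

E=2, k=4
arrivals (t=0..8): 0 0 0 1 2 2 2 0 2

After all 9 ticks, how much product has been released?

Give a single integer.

t=0: arr=0 -> substrate=0 bound=0 product=0
t=1: arr=0 -> substrate=0 bound=0 product=0
t=2: arr=0 -> substrate=0 bound=0 product=0
t=3: arr=1 -> substrate=0 bound=1 product=0
t=4: arr=2 -> substrate=1 bound=2 product=0
t=5: arr=2 -> substrate=3 bound=2 product=0
t=6: arr=2 -> substrate=5 bound=2 product=0
t=7: arr=0 -> substrate=4 bound=2 product=1
t=8: arr=2 -> substrate=5 bound=2 product=2

Answer: 2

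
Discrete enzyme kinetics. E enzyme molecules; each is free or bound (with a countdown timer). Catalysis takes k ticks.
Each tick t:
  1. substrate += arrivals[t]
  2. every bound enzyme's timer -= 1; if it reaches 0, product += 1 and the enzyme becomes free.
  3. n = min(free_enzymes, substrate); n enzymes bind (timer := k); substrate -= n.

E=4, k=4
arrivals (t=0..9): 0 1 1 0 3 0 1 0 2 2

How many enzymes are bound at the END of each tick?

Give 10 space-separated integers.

t=0: arr=0 -> substrate=0 bound=0 product=0
t=1: arr=1 -> substrate=0 bound=1 product=0
t=2: arr=1 -> substrate=0 bound=2 product=0
t=3: arr=0 -> substrate=0 bound=2 product=0
t=4: arr=3 -> substrate=1 bound=4 product=0
t=5: arr=0 -> substrate=0 bound=4 product=1
t=6: arr=1 -> substrate=0 bound=4 product=2
t=7: arr=0 -> substrate=0 bound=4 product=2
t=8: arr=2 -> substrate=0 bound=4 product=4
t=9: arr=2 -> substrate=1 bound=4 product=5

Answer: 0 1 2 2 4 4 4 4 4 4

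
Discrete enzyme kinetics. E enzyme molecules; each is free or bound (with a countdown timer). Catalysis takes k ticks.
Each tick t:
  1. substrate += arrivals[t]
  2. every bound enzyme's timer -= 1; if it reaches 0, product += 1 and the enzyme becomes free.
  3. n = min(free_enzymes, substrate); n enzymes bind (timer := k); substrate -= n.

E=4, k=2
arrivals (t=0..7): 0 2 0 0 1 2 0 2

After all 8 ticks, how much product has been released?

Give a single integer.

Answer: 5

Derivation:
t=0: arr=0 -> substrate=0 bound=0 product=0
t=1: arr=2 -> substrate=0 bound=2 product=0
t=2: arr=0 -> substrate=0 bound=2 product=0
t=3: arr=0 -> substrate=0 bound=0 product=2
t=4: arr=1 -> substrate=0 bound=1 product=2
t=5: arr=2 -> substrate=0 bound=3 product=2
t=6: arr=0 -> substrate=0 bound=2 product=3
t=7: arr=2 -> substrate=0 bound=2 product=5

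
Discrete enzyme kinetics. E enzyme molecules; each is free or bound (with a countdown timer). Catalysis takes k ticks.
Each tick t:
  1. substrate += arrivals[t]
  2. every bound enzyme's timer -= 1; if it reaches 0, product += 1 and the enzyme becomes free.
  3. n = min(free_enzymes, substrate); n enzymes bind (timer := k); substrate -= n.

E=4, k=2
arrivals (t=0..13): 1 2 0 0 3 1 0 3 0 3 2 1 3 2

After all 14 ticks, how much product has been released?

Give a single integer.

t=0: arr=1 -> substrate=0 bound=1 product=0
t=1: arr=2 -> substrate=0 bound=3 product=0
t=2: arr=0 -> substrate=0 bound=2 product=1
t=3: arr=0 -> substrate=0 bound=0 product=3
t=4: arr=3 -> substrate=0 bound=3 product=3
t=5: arr=1 -> substrate=0 bound=4 product=3
t=6: arr=0 -> substrate=0 bound=1 product=6
t=7: arr=3 -> substrate=0 bound=3 product=7
t=8: arr=0 -> substrate=0 bound=3 product=7
t=9: arr=3 -> substrate=0 bound=3 product=10
t=10: arr=2 -> substrate=1 bound=4 product=10
t=11: arr=1 -> substrate=0 bound=3 product=13
t=12: arr=3 -> substrate=1 bound=4 product=14
t=13: arr=2 -> substrate=1 bound=4 product=16

Answer: 16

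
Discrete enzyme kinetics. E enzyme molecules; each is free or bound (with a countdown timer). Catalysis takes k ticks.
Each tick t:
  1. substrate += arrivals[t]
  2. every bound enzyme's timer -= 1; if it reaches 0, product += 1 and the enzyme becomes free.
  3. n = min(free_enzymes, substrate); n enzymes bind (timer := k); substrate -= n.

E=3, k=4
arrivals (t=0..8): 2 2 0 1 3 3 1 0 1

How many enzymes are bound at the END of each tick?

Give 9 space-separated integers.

t=0: arr=2 -> substrate=0 bound=2 product=0
t=1: arr=2 -> substrate=1 bound=3 product=0
t=2: arr=0 -> substrate=1 bound=3 product=0
t=3: arr=1 -> substrate=2 bound=3 product=0
t=4: arr=3 -> substrate=3 bound=3 product=2
t=5: arr=3 -> substrate=5 bound=3 product=3
t=6: arr=1 -> substrate=6 bound=3 product=3
t=7: arr=0 -> substrate=6 bound=3 product=3
t=8: arr=1 -> substrate=5 bound=3 product=5

Answer: 2 3 3 3 3 3 3 3 3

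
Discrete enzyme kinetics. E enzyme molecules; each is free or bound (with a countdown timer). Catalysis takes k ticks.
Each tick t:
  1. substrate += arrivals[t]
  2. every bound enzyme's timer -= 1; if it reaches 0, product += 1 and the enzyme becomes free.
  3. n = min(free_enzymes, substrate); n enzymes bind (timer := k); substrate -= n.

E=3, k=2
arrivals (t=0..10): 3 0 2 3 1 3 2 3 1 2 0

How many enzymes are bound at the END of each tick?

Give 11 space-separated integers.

Answer: 3 3 2 3 3 3 3 3 3 3 3

Derivation:
t=0: arr=3 -> substrate=0 bound=3 product=0
t=1: arr=0 -> substrate=0 bound=3 product=0
t=2: arr=2 -> substrate=0 bound=2 product=3
t=3: arr=3 -> substrate=2 bound=3 product=3
t=4: arr=1 -> substrate=1 bound=3 product=5
t=5: arr=3 -> substrate=3 bound=3 product=6
t=6: arr=2 -> substrate=3 bound=3 product=8
t=7: arr=3 -> substrate=5 bound=3 product=9
t=8: arr=1 -> substrate=4 bound=3 product=11
t=9: arr=2 -> substrate=5 bound=3 product=12
t=10: arr=0 -> substrate=3 bound=3 product=14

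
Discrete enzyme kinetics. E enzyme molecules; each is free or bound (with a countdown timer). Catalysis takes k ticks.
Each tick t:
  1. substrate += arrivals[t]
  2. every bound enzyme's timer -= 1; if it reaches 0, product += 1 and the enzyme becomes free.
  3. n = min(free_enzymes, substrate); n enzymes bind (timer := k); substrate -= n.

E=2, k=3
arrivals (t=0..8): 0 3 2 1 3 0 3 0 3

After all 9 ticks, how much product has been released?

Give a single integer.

t=0: arr=0 -> substrate=0 bound=0 product=0
t=1: arr=3 -> substrate=1 bound=2 product=0
t=2: arr=2 -> substrate=3 bound=2 product=0
t=3: arr=1 -> substrate=4 bound=2 product=0
t=4: arr=3 -> substrate=5 bound=2 product=2
t=5: arr=0 -> substrate=5 bound=2 product=2
t=6: arr=3 -> substrate=8 bound=2 product=2
t=7: arr=0 -> substrate=6 bound=2 product=4
t=8: arr=3 -> substrate=9 bound=2 product=4

Answer: 4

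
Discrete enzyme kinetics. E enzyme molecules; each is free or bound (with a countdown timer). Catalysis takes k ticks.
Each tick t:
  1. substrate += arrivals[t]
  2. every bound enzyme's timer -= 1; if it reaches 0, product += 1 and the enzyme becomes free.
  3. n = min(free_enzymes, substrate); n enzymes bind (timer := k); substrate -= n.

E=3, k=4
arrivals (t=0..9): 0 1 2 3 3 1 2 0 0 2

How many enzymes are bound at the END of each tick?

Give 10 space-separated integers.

t=0: arr=0 -> substrate=0 bound=0 product=0
t=1: arr=1 -> substrate=0 bound=1 product=0
t=2: arr=2 -> substrate=0 bound=3 product=0
t=3: arr=3 -> substrate=3 bound=3 product=0
t=4: arr=3 -> substrate=6 bound=3 product=0
t=5: arr=1 -> substrate=6 bound=3 product=1
t=6: arr=2 -> substrate=6 bound=3 product=3
t=7: arr=0 -> substrate=6 bound=3 product=3
t=8: arr=0 -> substrate=6 bound=3 product=3
t=9: arr=2 -> substrate=7 bound=3 product=4

Answer: 0 1 3 3 3 3 3 3 3 3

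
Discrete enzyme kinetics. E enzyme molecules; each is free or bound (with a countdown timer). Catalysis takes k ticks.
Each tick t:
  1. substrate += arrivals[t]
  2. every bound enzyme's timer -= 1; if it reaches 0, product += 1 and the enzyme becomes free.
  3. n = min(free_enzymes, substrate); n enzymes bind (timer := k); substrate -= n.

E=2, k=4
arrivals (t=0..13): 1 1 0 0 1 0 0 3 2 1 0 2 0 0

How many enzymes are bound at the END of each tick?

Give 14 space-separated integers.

Answer: 1 2 2 2 2 1 1 2 2 2 2 2 2 2

Derivation:
t=0: arr=1 -> substrate=0 bound=1 product=0
t=1: arr=1 -> substrate=0 bound=2 product=0
t=2: arr=0 -> substrate=0 bound=2 product=0
t=3: arr=0 -> substrate=0 bound=2 product=0
t=4: arr=1 -> substrate=0 bound=2 product=1
t=5: arr=0 -> substrate=0 bound=1 product=2
t=6: arr=0 -> substrate=0 bound=1 product=2
t=7: arr=3 -> substrate=2 bound=2 product=2
t=8: arr=2 -> substrate=3 bound=2 product=3
t=9: arr=1 -> substrate=4 bound=2 product=3
t=10: arr=0 -> substrate=4 bound=2 product=3
t=11: arr=2 -> substrate=5 bound=2 product=4
t=12: arr=0 -> substrate=4 bound=2 product=5
t=13: arr=0 -> substrate=4 bound=2 product=5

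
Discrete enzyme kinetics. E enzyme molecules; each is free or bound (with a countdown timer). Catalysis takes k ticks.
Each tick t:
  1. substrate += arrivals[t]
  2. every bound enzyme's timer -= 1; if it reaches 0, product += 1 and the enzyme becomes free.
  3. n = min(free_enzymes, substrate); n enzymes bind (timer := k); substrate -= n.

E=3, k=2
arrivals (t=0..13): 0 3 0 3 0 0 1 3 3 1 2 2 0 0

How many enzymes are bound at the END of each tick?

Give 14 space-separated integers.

t=0: arr=0 -> substrate=0 bound=0 product=0
t=1: arr=3 -> substrate=0 bound=3 product=0
t=2: arr=0 -> substrate=0 bound=3 product=0
t=3: arr=3 -> substrate=0 bound=3 product=3
t=4: arr=0 -> substrate=0 bound=3 product=3
t=5: arr=0 -> substrate=0 bound=0 product=6
t=6: arr=1 -> substrate=0 bound=1 product=6
t=7: arr=3 -> substrate=1 bound=3 product=6
t=8: arr=3 -> substrate=3 bound=3 product=7
t=9: arr=1 -> substrate=2 bound=3 product=9
t=10: arr=2 -> substrate=3 bound=3 product=10
t=11: arr=2 -> substrate=3 bound=3 product=12
t=12: arr=0 -> substrate=2 bound=3 product=13
t=13: arr=0 -> substrate=0 bound=3 product=15

Answer: 0 3 3 3 3 0 1 3 3 3 3 3 3 3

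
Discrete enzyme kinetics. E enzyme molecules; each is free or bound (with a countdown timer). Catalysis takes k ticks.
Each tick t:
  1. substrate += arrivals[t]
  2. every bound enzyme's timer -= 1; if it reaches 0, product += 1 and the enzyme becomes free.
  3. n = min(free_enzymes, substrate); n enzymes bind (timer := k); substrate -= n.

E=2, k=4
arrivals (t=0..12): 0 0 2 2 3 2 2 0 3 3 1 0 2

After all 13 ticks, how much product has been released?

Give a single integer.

Answer: 4

Derivation:
t=0: arr=0 -> substrate=0 bound=0 product=0
t=1: arr=0 -> substrate=0 bound=0 product=0
t=2: arr=2 -> substrate=0 bound=2 product=0
t=3: arr=2 -> substrate=2 bound=2 product=0
t=4: arr=3 -> substrate=5 bound=2 product=0
t=5: arr=2 -> substrate=7 bound=2 product=0
t=6: arr=2 -> substrate=7 bound=2 product=2
t=7: arr=0 -> substrate=7 bound=2 product=2
t=8: arr=3 -> substrate=10 bound=2 product=2
t=9: arr=3 -> substrate=13 bound=2 product=2
t=10: arr=1 -> substrate=12 bound=2 product=4
t=11: arr=0 -> substrate=12 bound=2 product=4
t=12: arr=2 -> substrate=14 bound=2 product=4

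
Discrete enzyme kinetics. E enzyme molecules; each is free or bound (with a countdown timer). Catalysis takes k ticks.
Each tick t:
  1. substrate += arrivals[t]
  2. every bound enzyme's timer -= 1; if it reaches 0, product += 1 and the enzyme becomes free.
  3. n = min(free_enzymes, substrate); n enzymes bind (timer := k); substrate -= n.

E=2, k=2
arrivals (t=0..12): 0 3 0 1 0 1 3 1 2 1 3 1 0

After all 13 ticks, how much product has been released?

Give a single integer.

t=0: arr=0 -> substrate=0 bound=0 product=0
t=1: arr=3 -> substrate=1 bound=2 product=0
t=2: arr=0 -> substrate=1 bound=2 product=0
t=3: arr=1 -> substrate=0 bound=2 product=2
t=4: arr=0 -> substrate=0 bound=2 product=2
t=5: arr=1 -> substrate=0 bound=1 product=4
t=6: arr=3 -> substrate=2 bound=2 product=4
t=7: arr=1 -> substrate=2 bound=2 product=5
t=8: arr=2 -> substrate=3 bound=2 product=6
t=9: arr=1 -> substrate=3 bound=2 product=7
t=10: arr=3 -> substrate=5 bound=2 product=8
t=11: arr=1 -> substrate=5 bound=2 product=9
t=12: arr=0 -> substrate=4 bound=2 product=10

Answer: 10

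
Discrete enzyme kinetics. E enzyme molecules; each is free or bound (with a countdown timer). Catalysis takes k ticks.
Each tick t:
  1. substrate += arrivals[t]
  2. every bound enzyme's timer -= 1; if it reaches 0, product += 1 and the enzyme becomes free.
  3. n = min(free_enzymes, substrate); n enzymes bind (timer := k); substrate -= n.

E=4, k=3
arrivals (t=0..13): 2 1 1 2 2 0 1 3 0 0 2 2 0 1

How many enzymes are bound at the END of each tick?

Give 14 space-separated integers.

Answer: 2 3 4 4 4 4 3 4 4 3 3 4 4 3

Derivation:
t=0: arr=2 -> substrate=0 bound=2 product=0
t=1: arr=1 -> substrate=0 bound=3 product=0
t=2: arr=1 -> substrate=0 bound=4 product=0
t=3: arr=2 -> substrate=0 bound=4 product=2
t=4: arr=2 -> substrate=1 bound=4 product=3
t=5: arr=0 -> substrate=0 bound=4 product=4
t=6: arr=1 -> substrate=0 bound=3 product=6
t=7: arr=3 -> substrate=1 bound=4 product=7
t=8: arr=0 -> substrate=0 bound=4 product=8
t=9: arr=0 -> substrate=0 bound=3 product=9
t=10: arr=2 -> substrate=0 bound=3 product=11
t=11: arr=2 -> substrate=0 bound=4 product=12
t=12: arr=0 -> substrate=0 bound=4 product=12
t=13: arr=1 -> substrate=0 bound=3 product=14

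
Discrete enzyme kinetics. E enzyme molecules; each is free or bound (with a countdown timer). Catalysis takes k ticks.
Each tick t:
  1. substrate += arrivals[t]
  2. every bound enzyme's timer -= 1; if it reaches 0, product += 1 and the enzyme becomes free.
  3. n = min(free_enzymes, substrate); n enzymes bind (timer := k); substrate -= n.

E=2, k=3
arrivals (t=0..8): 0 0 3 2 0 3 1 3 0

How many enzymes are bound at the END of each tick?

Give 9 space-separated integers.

t=0: arr=0 -> substrate=0 bound=0 product=0
t=1: arr=0 -> substrate=0 bound=0 product=0
t=2: arr=3 -> substrate=1 bound=2 product=0
t=3: arr=2 -> substrate=3 bound=2 product=0
t=4: arr=0 -> substrate=3 bound=2 product=0
t=5: arr=3 -> substrate=4 bound=2 product=2
t=6: arr=1 -> substrate=5 bound=2 product=2
t=7: arr=3 -> substrate=8 bound=2 product=2
t=8: arr=0 -> substrate=6 bound=2 product=4

Answer: 0 0 2 2 2 2 2 2 2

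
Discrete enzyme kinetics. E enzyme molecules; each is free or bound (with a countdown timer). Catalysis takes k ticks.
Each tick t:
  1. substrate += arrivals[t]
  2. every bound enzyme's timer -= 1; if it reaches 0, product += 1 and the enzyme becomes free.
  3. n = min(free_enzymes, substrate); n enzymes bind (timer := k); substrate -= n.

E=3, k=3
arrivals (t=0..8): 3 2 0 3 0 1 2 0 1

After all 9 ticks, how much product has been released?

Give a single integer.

Answer: 6

Derivation:
t=0: arr=3 -> substrate=0 bound=3 product=0
t=1: arr=2 -> substrate=2 bound=3 product=0
t=2: arr=0 -> substrate=2 bound=3 product=0
t=3: arr=3 -> substrate=2 bound=3 product=3
t=4: arr=0 -> substrate=2 bound=3 product=3
t=5: arr=1 -> substrate=3 bound=3 product=3
t=6: arr=2 -> substrate=2 bound=3 product=6
t=7: arr=0 -> substrate=2 bound=3 product=6
t=8: arr=1 -> substrate=3 bound=3 product=6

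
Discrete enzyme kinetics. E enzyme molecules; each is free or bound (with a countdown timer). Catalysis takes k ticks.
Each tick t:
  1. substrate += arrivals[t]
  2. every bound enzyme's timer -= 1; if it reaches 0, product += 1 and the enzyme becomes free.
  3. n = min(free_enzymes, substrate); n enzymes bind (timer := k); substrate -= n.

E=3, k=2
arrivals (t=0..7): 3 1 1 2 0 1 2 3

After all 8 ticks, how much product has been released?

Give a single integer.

t=0: arr=3 -> substrate=0 bound=3 product=0
t=1: arr=1 -> substrate=1 bound=3 product=0
t=2: arr=1 -> substrate=0 bound=2 product=3
t=3: arr=2 -> substrate=1 bound=3 product=3
t=4: arr=0 -> substrate=0 bound=2 product=5
t=5: arr=1 -> substrate=0 bound=2 product=6
t=6: arr=2 -> substrate=0 bound=3 product=7
t=7: arr=3 -> substrate=2 bound=3 product=8

Answer: 8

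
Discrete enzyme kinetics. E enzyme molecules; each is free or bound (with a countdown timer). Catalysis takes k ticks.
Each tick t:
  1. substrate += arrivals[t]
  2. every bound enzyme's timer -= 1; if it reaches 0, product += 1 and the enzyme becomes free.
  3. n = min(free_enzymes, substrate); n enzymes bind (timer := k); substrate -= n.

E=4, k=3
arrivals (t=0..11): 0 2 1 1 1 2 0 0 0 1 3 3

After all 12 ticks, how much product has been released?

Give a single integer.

Answer: 7

Derivation:
t=0: arr=0 -> substrate=0 bound=0 product=0
t=1: arr=2 -> substrate=0 bound=2 product=0
t=2: arr=1 -> substrate=0 bound=3 product=0
t=3: arr=1 -> substrate=0 bound=4 product=0
t=4: arr=1 -> substrate=0 bound=3 product=2
t=5: arr=2 -> substrate=0 bound=4 product=3
t=6: arr=0 -> substrate=0 bound=3 product=4
t=7: arr=0 -> substrate=0 bound=2 product=5
t=8: arr=0 -> substrate=0 bound=0 product=7
t=9: arr=1 -> substrate=0 bound=1 product=7
t=10: arr=3 -> substrate=0 bound=4 product=7
t=11: arr=3 -> substrate=3 bound=4 product=7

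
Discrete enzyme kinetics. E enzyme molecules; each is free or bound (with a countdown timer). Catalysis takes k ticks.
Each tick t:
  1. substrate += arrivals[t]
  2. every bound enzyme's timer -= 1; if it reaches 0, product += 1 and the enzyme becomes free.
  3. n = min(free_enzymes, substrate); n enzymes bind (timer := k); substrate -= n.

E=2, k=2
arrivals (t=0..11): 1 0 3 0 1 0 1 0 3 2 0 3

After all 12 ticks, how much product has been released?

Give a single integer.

Answer: 8

Derivation:
t=0: arr=1 -> substrate=0 bound=1 product=0
t=1: arr=0 -> substrate=0 bound=1 product=0
t=2: arr=3 -> substrate=1 bound=2 product=1
t=3: arr=0 -> substrate=1 bound=2 product=1
t=4: arr=1 -> substrate=0 bound=2 product=3
t=5: arr=0 -> substrate=0 bound=2 product=3
t=6: arr=1 -> substrate=0 bound=1 product=5
t=7: arr=0 -> substrate=0 bound=1 product=5
t=8: arr=3 -> substrate=1 bound=2 product=6
t=9: arr=2 -> substrate=3 bound=2 product=6
t=10: arr=0 -> substrate=1 bound=2 product=8
t=11: arr=3 -> substrate=4 bound=2 product=8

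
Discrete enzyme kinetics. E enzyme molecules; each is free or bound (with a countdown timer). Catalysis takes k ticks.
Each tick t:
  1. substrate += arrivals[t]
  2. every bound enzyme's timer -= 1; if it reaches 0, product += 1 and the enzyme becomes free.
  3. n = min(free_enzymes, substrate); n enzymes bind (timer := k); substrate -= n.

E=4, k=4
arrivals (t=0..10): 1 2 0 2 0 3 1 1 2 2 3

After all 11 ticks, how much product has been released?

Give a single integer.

Answer: 7

Derivation:
t=0: arr=1 -> substrate=0 bound=1 product=0
t=1: arr=2 -> substrate=0 bound=3 product=0
t=2: arr=0 -> substrate=0 bound=3 product=0
t=3: arr=2 -> substrate=1 bound=4 product=0
t=4: arr=0 -> substrate=0 bound=4 product=1
t=5: arr=3 -> substrate=1 bound=4 product=3
t=6: arr=1 -> substrate=2 bound=4 product=3
t=7: arr=1 -> substrate=2 bound=4 product=4
t=8: arr=2 -> substrate=3 bound=4 product=5
t=9: arr=2 -> substrate=3 bound=4 product=7
t=10: arr=3 -> substrate=6 bound=4 product=7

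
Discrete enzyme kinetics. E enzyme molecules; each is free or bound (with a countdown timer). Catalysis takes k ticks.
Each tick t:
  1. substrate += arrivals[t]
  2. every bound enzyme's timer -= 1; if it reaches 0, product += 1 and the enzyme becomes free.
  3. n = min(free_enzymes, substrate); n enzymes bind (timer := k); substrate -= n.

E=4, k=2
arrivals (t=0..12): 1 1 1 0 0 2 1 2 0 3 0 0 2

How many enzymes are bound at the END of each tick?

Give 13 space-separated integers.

Answer: 1 2 2 1 0 2 3 3 2 3 3 0 2

Derivation:
t=0: arr=1 -> substrate=0 bound=1 product=0
t=1: arr=1 -> substrate=0 bound=2 product=0
t=2: arr=1 -> substrate=0 bound=2 product=1
t=3: arr=0 -> substrate=0 bound=1 product=2
t=4: arr=0 -> substrate=0 bound=0 product=3
t=5: arr=2 -> substrate=0 bound=2 product=3
t=6: arr=1 -> substrate=0 bound=3 product=3
t=7: arr=2 -> substrate=0 bound=3 product=5
t=8: arr=0 -> substrate=0 bound=2 product=6
t=9: arr=3 -> substrate=0 bound=3 product=8
t=10: arr=0 -> substrate=0 bound=3 product=8
t=11: arr=0 -> substrate=0 bound=0 product=11
t=12: arr=2 -> substrate=0 bound=2 product=11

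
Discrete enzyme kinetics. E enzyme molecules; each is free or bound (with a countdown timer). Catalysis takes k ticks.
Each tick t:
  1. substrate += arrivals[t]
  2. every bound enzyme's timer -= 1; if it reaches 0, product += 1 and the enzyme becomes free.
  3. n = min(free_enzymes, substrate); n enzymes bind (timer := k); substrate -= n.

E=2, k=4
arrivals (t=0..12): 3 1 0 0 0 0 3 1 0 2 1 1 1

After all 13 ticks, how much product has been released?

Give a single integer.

Answer: 6

Derivation:
t=0: arr=3 -> substrate=1 bound=2 product=0
t=1: arr=1 -> substrate=2 bound=2 product=0
t=2: arr=0 -> substrate=2 bound=2 product=0
t=3: arr=0 -> substrate=2 bound=2 product=0
t=4: arr=0 -> substrate=0 bound=2 product=2
t=5: arr=0 -> substrate=0 bound=2 product=2
t=6: arr=3 -> substrate=3 bound=2 product=2
t=7: arr=1 -> substrate=4 bound=2 product=2
t=8: arr=0 -> substrate=2 bound=2 product=4
t=9: arr=2 -> substrate=4 bound=2 product=4
t=10: arr=1 -> substrate=5 bound=2 product=4
t=11: arr=1 -> substrate=6 bound=2 product=4
t=12: arr=1 -> substrate=5 bound=2 product=6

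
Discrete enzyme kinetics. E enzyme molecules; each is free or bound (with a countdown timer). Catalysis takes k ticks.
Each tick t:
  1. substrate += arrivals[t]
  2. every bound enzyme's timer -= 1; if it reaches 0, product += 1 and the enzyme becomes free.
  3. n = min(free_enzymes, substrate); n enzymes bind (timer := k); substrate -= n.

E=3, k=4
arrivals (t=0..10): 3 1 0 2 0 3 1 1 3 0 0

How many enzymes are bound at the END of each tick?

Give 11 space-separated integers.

t=0: arr=3 -> substrate=0 bound=3 product=0
t=1: arr=1 -> substrate=1 bound=3 product=0
t=2: arr=0 -> substrate=1 bound=3 product=0
t=3: arr=2 -> substrate=3 bound=3 product=0
t=4: arr=0 -> substrate=0 bound=3 product=3
t=5: arr=3 -> substrate=3 bound=3 product=3
t=6: arr=1 -> substrate=4 bound=3 product=3
t=7: arr=1 -> substrate=5 bound=3 product=3
t=8: arr=3 -> substrate=5 bound=3 product=6
t=9: arr=0 -> substrate=5 bound=3 product=6
t=10: arr=0 -> substrate=5 bound=3 product=6

Answer: 3 3 3 3 3 3 3 3 3 3 3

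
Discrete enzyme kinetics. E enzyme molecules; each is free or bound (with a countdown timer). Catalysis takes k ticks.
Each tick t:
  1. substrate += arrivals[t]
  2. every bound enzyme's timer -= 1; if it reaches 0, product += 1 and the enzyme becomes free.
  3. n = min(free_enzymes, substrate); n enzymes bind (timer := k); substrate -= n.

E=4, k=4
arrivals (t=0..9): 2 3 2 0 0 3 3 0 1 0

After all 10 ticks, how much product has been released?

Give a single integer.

Answer: 8

Derivation:
t=0: arr=2 -> substrate=0 bound=2 product=0
t=1: arr=3 -> substrate=1 bound=4 product=0
t=2: arr=2 -> substrate=3 bound=4 product=0
t=3: arr=0 -> substrate=3 bound=4 product=0
t=4: arr=0 -> substrate=1 bound=4 product=2
t=5: arr=3 -> substrate=2 bound=4 product=4
t=6: arr=3 -> substrate=5 bound=4 product=4
t=7: arr=0 -> substrate=5 bound=4 product=4
t=8: arr=1 -> substrate=4 bound=4 product=6
t=9: arr=0 -> substrate=2 bound=4 product=8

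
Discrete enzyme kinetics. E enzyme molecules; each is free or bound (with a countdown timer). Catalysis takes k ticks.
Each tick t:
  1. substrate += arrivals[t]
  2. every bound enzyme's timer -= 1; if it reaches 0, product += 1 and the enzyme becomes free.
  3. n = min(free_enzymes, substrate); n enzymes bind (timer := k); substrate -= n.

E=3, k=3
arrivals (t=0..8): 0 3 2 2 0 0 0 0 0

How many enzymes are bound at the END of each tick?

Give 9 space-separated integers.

Answer: 0 3 3 3 3 3 3 1 1

Derivation:
t=0: arr=0 -> substrate=0 bound=0 product=0
t=1: arr=3 -> substrate=0 bound=3 product=0
t=2: arr=2 -> substrate=2 bound=3 product=0
t=3: arr=2 -> substrate=4 bound=3 product=0
t=4: arr=0 -> substrate=1 bound=3 product=3
t=5: arr=0 -> substrate=1 bound=3 product=3
t=6: arr=0 -> substrate=1 bound=3 product=3
t=7: arr=0 -> substrate=0 bound=1 product=6
t=8: arr=0 -> substrate=0 bound=1 product=6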